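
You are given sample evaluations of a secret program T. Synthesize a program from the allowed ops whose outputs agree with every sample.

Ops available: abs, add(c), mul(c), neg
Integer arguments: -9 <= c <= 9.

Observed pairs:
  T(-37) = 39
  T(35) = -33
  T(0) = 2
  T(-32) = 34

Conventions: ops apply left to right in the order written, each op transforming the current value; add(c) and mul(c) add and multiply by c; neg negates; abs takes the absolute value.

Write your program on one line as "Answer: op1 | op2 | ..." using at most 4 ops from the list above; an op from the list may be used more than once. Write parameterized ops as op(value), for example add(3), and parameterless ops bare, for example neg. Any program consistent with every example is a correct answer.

neg | add(-4) | add(6)

Check, running the answer program on each example:
  -37 -> 37 -> 33 -> 39
  35 -> -35 -> -39 -> -33
  0 -> 0 -> -4 -> 2
  -32 -> 32 -> 28 -> 34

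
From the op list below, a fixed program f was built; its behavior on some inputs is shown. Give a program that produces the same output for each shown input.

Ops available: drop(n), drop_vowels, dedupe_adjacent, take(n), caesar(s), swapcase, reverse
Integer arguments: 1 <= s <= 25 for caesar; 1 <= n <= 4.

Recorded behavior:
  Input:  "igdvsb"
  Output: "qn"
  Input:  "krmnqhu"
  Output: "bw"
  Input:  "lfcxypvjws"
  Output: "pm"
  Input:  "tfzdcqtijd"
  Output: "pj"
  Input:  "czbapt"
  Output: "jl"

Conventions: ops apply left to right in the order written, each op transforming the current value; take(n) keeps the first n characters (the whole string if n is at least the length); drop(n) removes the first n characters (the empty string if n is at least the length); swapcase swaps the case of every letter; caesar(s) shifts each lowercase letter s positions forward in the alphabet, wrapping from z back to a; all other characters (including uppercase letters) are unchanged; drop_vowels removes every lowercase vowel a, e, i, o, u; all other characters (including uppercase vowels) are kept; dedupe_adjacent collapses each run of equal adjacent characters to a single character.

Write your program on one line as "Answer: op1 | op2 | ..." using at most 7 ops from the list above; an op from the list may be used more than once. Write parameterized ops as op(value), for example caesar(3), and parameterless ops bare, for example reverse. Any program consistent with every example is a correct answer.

caesar(18) | take(4) | take(3) | caesar(11) | caesar(7) | drop(1)

Check, running the answer program on each example:
  "igdvsb" -> "ayvnkt" -> "ayvn" -> "ayv" -> "ljg" -> "sqn" -> "qn"
  "krmnqhu" -> "cjefizm" -> "cjef" -> "cje" -> "nup" -> "ubw" -> "bw"
  "lfcxypvjws" -> "dxupqhnbok" -> "dxup" -> "dxu" -> "oif" -> "vpm" -> "pm"
  "tfzdcqtijd" -> "lxrvuilabv" -> "lxrv" -> "lxr" -> "wic" -> "dpj" -> "pj"
  "czbapt" -> "urtshl" -> "urts" -> "urt" -> "fce" -> "mjl" -> "jl"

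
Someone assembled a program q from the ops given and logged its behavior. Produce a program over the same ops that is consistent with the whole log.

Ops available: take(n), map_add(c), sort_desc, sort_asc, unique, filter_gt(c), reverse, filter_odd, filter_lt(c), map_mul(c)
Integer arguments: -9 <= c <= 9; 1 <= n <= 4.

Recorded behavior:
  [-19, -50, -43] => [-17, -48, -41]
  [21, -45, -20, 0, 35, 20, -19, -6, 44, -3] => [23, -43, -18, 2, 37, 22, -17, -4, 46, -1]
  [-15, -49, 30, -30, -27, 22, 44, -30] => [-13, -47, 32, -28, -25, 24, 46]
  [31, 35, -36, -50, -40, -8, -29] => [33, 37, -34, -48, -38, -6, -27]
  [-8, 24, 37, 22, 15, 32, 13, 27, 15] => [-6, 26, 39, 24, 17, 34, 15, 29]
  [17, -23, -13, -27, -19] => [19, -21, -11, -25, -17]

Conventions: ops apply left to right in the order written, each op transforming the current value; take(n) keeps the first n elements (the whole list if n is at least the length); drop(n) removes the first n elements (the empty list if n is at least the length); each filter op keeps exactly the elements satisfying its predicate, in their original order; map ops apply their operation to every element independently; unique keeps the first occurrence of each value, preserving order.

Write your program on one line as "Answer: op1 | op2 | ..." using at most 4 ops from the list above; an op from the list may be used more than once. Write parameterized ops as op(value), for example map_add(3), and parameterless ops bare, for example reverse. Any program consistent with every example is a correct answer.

reverse | map_add(2) | reverse | unique

Check, running the answer program on each example:
  [-19, -50, -43] -> [-43, -50, -19] -> [-41, -48, -17] -> [-17, -48, -41] -> [-17, -48, -41]
  [21, -45, -20, 0, 35, 20, -19, -6, 44, -3] -> [-3, 44, -6, -19, 20, 35, 0, -20, -45, 21] -> [-1, 46, -4, -17, 22, 37, 2, -18, -43, 23] -> [23, -43, -18, 2, 37, 22, -17, -4, 46, -1] -> [23, -43, -18, 2, 37, 22, -17, -4, 46, -1]
  [-15, -49, 30, -30, -27, 22, 44, -30] -> [-30, 44, 22, -27, -30, 30, -49, -15] -> [-28, 46, 24, -25, -28, 32, -47, -13] -> [-13, -47, 32, -28, -25, 24, 46, -28] -> [-13, -47, 32, -28, -25, 24, 46]
  [31, 35, -36, -50, -40, -8, -29] -> [-29, -8, -40, -50, -36, 35, 31] -> [-27, -6, -38, -48, -34, 37, 33] -> [33, 37, -34, -48, -38, -6, -27] -> [33, 37, -34, -48, -38, -6, -27]
  [-8, 24, 37, 22, 15, 32, 13, 27, 15] -> [15, 27, 13, 32, 15, 22, 37, 24, -8] -> [17, 29, 15, 34, 17, 24, 39, 26, -6] -> [-6, 26, 39, 24, 17, 34, 15, 29, 17] -> [-6, 26, 39, 24, 17, 34, 15, 29]
  [17, -23, -13, -27, -19] -> [-19, -27, -13, -23, 17] -> [-17, -25, -11, -21, 19] -> [19, -21, -11, -25, -17] -> [19, -21, -11, -25, -17]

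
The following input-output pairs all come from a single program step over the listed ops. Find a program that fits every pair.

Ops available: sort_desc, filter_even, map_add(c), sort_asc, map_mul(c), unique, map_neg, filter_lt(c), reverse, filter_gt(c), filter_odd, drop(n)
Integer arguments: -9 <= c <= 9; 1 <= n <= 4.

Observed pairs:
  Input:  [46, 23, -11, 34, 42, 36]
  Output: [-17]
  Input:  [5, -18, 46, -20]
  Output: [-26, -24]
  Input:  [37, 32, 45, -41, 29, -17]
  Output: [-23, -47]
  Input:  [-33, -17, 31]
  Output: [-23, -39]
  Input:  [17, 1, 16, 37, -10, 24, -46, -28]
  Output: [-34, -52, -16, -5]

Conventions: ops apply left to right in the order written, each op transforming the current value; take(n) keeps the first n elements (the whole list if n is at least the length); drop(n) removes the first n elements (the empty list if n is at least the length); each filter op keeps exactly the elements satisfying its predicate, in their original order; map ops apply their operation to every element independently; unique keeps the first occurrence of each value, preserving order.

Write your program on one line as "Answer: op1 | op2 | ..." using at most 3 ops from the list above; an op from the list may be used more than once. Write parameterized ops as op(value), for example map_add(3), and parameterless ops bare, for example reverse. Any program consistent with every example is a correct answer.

filter_lt(5) | reverse | map_add(-6)

Check, running the answer program on each example:
  [46, 23, -11, 34, 42, 36] -> [-11] -> [-11] -> [-17]
  [5, -18, 46, -20] -> [-18, -20] -> [-20, -18] -> [-26, -24]
  [37, 32, 45, -41, 29, -17] -> [-41, -17] -> [-17, -41] -> [-23, -47]
  [-33, -17, 31] -> [-33, -17] -> [-17, -33] -> [-23, -39]
  [17, 1, 16, 37, -10, 24, -46, -28] -> [1, -10, -46, -28] -> [-28, -46, -10, 1] -> [-34, -52, -16, -5]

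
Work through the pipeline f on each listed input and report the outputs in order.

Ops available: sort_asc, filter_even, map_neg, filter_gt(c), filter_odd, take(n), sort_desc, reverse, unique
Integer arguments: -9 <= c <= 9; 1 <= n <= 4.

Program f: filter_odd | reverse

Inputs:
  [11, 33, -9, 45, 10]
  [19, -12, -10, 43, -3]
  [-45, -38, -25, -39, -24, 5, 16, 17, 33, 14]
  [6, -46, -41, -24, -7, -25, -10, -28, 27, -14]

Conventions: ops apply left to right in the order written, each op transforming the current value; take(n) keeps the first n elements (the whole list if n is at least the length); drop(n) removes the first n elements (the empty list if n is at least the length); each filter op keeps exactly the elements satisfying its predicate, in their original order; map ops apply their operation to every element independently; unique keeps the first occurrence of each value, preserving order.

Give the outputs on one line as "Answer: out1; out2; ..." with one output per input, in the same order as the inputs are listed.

[45, -9, 33, 11]; [-3, 43, 19]; [33, 17, 5, -39, -25, -45]; [27, -25, -7, -41]

Execution, op by op:
  [11, 33, -9, 45, 10] -> [11, 33, -9, 45] -> [45, -9, 33, 11]
  [19, -12, -10, 43, -3] -> [19, 43, -3] -> [-3, 43, 19]
  [-45, -38, -25, -39, -24, 5, 16, 17, 33, 14] -> [-45, -25, -39, 5, 17, 33] -> [33, 17, 5, -39, -25, -45]
  [6, -46, -41, -24, -7, -25, -10, -28, 27, -14] -> [-41, -7, -25, 27] -> [27, -25, -7, -41]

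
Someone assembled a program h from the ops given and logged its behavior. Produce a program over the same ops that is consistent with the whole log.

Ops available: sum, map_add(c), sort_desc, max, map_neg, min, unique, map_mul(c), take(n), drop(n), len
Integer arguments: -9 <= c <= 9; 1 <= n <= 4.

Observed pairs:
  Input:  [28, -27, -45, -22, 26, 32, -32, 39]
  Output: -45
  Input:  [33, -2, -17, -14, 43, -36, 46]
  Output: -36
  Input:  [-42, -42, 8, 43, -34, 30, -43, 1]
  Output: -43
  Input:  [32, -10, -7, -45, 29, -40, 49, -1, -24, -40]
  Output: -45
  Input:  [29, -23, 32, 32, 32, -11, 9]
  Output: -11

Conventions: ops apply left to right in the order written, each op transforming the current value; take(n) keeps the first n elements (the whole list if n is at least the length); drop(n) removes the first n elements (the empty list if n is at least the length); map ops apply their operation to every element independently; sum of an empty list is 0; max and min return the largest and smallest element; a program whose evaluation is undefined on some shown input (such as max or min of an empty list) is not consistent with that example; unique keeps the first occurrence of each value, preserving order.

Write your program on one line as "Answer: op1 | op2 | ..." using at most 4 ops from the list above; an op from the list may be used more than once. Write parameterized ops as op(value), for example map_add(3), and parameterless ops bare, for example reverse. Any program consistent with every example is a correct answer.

drop(1) | drop(1) | min

Check, running the answer program on each example:
  [28, -27, -45, -22, 26, 32, -32, 39] -> [-27, -45, -22, 26, 32, -32, 39] -> [-45, -22, 26, 32, -32, 39] -> -45
  [33, -2, -17, -14, 43, -36, 46] -> [-2, -17, -14, 43, -36, 46] -> [-17, -14, 43, -36, 46] -> -36
  [-42, -42, 8, 43, -34, 30, -43, 1] -> [-42, 8, 43, -34, 30, -43, 1] -> [8, 43, -34, 30, -43, 1] -> -43
  [32, -10, -7, -45, 29, -40, 49, -1, -24, -40] -> [-10, -7, -45, 29, -40, 49, -1, -24, -40] -> [-7, -45, 29, -40, 49, -1, -24, -40] -> -45
  [29, -23, 32, 32, 32, -11, 9] -> [-23, 32, 32, 32, -11, 9] -> [32, 32, 32, -11, 9] -> -11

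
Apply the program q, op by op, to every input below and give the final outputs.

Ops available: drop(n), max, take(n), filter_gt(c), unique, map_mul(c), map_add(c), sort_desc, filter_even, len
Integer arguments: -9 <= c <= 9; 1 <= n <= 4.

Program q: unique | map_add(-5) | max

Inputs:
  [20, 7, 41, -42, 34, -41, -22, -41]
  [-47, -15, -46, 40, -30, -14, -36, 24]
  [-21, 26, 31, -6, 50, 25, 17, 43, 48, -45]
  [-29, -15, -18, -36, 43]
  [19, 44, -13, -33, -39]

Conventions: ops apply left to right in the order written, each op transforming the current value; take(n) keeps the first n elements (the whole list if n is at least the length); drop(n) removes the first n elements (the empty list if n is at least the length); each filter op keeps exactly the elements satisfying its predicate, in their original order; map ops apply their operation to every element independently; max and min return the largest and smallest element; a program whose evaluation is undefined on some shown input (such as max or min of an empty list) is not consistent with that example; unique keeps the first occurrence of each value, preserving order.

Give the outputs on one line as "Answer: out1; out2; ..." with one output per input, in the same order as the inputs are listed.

Execution, op by op:
  [20, 7, 41, -42, 34, -41, -22, -41] -> [20, 7, 41, -42, 34, -41, -22] -> [15, 2, 36, -47, 29, -46, -27] -> 36
  [-47, -15, -46, 40, -30, -14, -36, 24] -> [-47, -15, -46, 40, -30, -14, -36, 24] -> [-52, -20, -51, 35, -35, -19, -41, 19] -> 35
  [-21, 26, 31, -6, 50, 25, 17, 43, 48, -45] -> [-21, 26, 31, -6, 50, 25, 17, 43, 48, -45] -> [-26, 21, 26, -11, 45, 20, 12, 38, 43, -50] -> 45
  [-29, -15, -18, -36, 43] -> [-29, -15, -18, -36, 43] -> [-34, -20, -23, -41, 38] -> 38
  [19, 44, -13, -33, -39] -> [19, 44, -13, -33, -39] -> [14, 39, -18, -38, -44] -> 39

36; 35; 45; 38; 39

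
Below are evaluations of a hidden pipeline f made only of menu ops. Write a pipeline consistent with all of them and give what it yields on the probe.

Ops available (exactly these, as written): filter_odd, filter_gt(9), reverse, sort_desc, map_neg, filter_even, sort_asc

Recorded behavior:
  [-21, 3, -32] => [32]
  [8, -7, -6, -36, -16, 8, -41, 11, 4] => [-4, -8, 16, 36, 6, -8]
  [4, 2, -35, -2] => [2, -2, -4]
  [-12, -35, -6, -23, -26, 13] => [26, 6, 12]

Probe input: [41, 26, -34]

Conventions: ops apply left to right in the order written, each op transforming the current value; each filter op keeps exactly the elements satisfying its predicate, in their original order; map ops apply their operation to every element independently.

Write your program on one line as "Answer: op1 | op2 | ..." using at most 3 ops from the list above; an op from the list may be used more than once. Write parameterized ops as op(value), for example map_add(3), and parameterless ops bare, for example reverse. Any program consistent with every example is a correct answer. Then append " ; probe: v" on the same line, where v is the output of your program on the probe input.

reverse | map_neg | filter_even ; probe: [34, -26]

Check, running the answer program on each example:
  [-21, 3, -32] -> [-32, 3, -21] -> [32, -3, 21] -> [32]
  [8, -7, -6, -36, -16, 8, -41, 11, 4] -> [4, 11, -41, 8, -16, -36, -6, -7, 8] -> [-4, -11, 41, -8, 16, 36, 6, 7, -8] -> [-4, -8, 16, 36, 6, -8]
  [4, 2, -35, -2] -> [-2, -35, 2, 4] -> [2, 35, -2, -4] -> [2, -2, -4]
  [-12, -35, -6, -23, -26, 13] -> [13, -26, -23, -6, -35, -12] -> [-13, 26, 23, 6, 35, 12] -> [26, 6, 12]
  probe: [41, 26, -34] -> [-34, 26, 41] -> [34, -26, -41] -> [34, -26]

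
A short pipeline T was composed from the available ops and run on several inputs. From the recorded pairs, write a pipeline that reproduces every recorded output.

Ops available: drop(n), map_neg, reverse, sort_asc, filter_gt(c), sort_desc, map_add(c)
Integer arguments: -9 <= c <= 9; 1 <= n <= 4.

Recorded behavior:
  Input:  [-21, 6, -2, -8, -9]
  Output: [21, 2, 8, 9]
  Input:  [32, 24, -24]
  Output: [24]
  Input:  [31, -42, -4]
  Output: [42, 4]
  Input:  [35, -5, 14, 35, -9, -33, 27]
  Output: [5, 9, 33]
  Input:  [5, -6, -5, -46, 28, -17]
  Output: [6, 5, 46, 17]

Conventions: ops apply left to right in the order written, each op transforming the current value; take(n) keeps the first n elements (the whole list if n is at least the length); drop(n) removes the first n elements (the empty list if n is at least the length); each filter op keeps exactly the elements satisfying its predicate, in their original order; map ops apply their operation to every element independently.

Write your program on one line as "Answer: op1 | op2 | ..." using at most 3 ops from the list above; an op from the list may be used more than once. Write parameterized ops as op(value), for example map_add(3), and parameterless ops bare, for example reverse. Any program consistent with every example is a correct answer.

map_neg | filter_gt(-1)

Check, running the answer program on each example:
  [-21, 6, -2, -8, -9] -> [21, -6, 2, 8, 9] -> [21, 2, 8, 9]
  [32, 24, -24] -> [-32, -24, 24] -> [24]
  [31, -42, -4] -> [-31, 42, 4] -> [42, 4]
  [35, -5, 14, 35, -9, -33, 27] -> [-35, 5, -14, -35, 9, 33, -27] -> [5, 9, 33]
  [5, -6, -5, -46, 28, -17] -> [-5, 6, 5, 46, -28, 17] -> [6, 5, 46, 17]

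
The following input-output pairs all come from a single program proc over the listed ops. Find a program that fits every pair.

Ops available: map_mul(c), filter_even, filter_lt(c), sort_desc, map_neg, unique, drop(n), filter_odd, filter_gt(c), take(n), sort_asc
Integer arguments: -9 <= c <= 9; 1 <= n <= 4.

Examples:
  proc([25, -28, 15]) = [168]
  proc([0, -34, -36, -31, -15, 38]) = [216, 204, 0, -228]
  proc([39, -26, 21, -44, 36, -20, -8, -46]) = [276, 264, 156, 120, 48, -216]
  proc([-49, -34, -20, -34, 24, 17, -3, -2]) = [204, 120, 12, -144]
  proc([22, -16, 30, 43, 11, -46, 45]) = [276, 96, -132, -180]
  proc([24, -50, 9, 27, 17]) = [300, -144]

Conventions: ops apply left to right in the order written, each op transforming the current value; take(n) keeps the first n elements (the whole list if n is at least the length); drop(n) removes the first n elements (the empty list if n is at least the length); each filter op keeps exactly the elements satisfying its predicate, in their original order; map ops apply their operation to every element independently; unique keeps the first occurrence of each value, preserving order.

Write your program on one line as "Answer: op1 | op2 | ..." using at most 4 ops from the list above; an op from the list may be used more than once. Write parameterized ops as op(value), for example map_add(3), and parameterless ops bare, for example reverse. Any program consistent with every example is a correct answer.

filter_even | sort_asc | unique | map_mul(-6)

Check, running the answer program on each example:
  [25, -28, 15] -> [-28] -> [-28] -> [-28] -> [168]
  [0, -34, -36, -31, -15, 38] -> [0, -34, -36, 38] -> [-36, -34, 0, 38] -> [-36, -34, 0, 38] -> [216, 204, 0, -228]
  [39, -26, 21, -44, 36, -20, -8, -46] -> [-26, -44, 36, -20, -8, -46] -> [-46, -44, -26, -20, -8, 36] -> [-46, -44, -26, -20, -8, 36] -> [276, 264, 156, 120, 48, -216]
  [-49, -34, -20, -34, 24, 17, -3, -2] -> [-34, -20, -34, 24, -2] -> [-34, -34, -20, -2, 24] -> [-34, -20, -2, 24] -> [204, 120, 12, -144]
  [22, -16, 30, 43, 11, -46, 45] -> [22, -16, 30, -46] -> [-46, -16, 22, 30] -> [-46, -16, 22, 30] -> [276, 96, -132, -180]
  [24, -50, 9, 27, 17] -> [24, -50] -> [-50, 24] -> [-50, 24] -> [300, -144]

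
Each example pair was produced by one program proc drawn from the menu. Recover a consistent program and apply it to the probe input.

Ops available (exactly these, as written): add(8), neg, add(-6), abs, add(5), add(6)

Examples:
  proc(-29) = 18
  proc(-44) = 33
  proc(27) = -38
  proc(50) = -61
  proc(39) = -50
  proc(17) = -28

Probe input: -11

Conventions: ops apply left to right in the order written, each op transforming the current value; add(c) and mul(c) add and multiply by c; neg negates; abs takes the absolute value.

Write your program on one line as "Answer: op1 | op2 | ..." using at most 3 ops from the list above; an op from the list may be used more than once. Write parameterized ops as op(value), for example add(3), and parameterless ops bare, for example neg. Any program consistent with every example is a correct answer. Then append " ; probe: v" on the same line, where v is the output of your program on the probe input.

add(6) | add(5) | neg ; probe: 0

Check, running the answer program on each example:
  -29 -> -23 -> -18 -> 18
  -44 -> -38 -> -33 -> 33
  27 -> 33 -> 38 -> -38
  50 -> 56 -> 61 -> -61
  39 -> 45 -> 50 -> -50
  17 -> 23 -> 28 -> -28
  probe: -11 -> -5 -> 0 -> 0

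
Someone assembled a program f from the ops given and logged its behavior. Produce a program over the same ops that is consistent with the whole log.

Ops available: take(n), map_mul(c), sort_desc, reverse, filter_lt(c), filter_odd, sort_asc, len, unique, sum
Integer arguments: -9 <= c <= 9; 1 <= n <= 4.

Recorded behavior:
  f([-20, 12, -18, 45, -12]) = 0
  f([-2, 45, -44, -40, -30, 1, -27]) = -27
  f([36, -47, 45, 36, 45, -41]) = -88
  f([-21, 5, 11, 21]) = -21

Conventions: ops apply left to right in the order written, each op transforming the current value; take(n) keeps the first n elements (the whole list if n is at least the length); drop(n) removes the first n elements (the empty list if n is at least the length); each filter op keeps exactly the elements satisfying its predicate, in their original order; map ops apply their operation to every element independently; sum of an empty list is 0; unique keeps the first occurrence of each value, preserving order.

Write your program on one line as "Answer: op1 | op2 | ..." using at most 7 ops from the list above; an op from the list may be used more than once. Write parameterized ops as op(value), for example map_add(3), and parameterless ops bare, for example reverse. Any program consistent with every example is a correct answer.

sort_asc | unique | filter_lt(-3) | filter_odd | reverse | sum

Check, running the answer program on each example:
  [-20, 12, -18, 45, -12] -> [-20, -18, -12, 12, 45] -> [-20, -18, -12, 12, 45] -> [-20, -18, -12] -> [] -> [] -> 0
  [-2, 45, -44, -40, -30, 1, -27] -> [-44, -40, -30, -27, -2, 1, 45] -> [-44, -40, -30, -27, -2, 1, 45] -> [-44, -40, -30, -27] -> [-27] -> [-27] -> -27
  [36, -47, 45, 36, 45, -41] -> [-47, -41, 36, 36, 45, 45] -> [-47, -41, 36, 45] -> [-47, -41] -> [-47, -41] -> [-41, -47] -> -88
  [-21, 5, 11, 21] -> [-21, 5, 11, 21] -> [-21, 5, 11, 21] -> [-21] -> [-21] -> [-21] -> -21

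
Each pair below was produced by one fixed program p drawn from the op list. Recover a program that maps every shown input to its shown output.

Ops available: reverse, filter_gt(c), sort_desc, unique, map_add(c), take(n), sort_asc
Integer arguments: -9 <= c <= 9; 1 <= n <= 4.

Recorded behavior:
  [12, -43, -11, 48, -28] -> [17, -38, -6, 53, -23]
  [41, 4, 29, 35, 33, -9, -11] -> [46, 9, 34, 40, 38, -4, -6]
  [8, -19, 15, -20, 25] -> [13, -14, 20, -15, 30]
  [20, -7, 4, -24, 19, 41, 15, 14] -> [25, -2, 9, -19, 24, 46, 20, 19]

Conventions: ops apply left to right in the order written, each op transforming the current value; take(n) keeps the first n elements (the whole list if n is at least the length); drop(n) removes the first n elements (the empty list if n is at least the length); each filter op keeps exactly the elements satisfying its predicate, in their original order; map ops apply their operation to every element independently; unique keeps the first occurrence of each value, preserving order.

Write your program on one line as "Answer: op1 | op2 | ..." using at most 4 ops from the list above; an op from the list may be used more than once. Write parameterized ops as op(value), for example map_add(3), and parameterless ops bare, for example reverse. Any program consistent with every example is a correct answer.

map_add(4) | map_add(-2) | map_add(3)

Check, running the answer program on each example:
  [12, -43, -11, 48, -28] -> [16, -39, -7, 52, -24] -> [14, -41, -9, 50, -26] -> [17, -38, -6, 53, -23]
  [41, 4, 29, 35, 33, -9, -11] -> [45, 8, 33, 39, 37, -5, -7] -> [43, 6, 31, 37, 35, -7, -9] -> [46, 9, 34, 40, 38, -4, -6]
  [8, -19, 15, -20, 25] -> [12, -15, 19, -16, 29] -> [10, -17, 17, -18, 27] -> [13, -14, 20, -15, 30]
  [20, -7, 4, -24, 19, 41, 15, 14] -> [24, -3, 8, -20, 23, 45, 19, 18] -> [22, -5, 6, -22, 21, 43, 17, 16] -> [25, -2, 9, -19, 24, 46, 20, 19]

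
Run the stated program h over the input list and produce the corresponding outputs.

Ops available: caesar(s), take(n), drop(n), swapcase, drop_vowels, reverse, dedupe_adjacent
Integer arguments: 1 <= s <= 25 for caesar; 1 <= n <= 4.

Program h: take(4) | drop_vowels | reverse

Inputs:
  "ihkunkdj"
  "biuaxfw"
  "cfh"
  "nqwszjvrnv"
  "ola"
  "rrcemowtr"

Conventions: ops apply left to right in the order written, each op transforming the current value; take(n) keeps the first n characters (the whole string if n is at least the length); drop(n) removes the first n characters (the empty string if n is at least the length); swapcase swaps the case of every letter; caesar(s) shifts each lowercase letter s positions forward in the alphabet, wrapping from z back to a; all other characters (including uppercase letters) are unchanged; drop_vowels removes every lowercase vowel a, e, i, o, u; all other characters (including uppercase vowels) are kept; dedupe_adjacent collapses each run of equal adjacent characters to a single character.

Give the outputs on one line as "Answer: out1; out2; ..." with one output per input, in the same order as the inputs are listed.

"kh"; "b"; "hfc"; "swqn"; "l"; "crr"

Execution, op by op:
  "ihkunkdj" -> "ihku" -> "hk" -> "kh"
  "biuaxfw" -> "biua" -> "b" -> "b"
  "cfh" -> "cfh" -> "cfh" -> "hfc"
  "nqwszjvrnv" -> "nqws" -> "nqws" -> "swqn"
  "ola" -> "ola" -> "l" -> "l"
  "rrcemowtr" -> "rrce" -> "rrc" -> "crr"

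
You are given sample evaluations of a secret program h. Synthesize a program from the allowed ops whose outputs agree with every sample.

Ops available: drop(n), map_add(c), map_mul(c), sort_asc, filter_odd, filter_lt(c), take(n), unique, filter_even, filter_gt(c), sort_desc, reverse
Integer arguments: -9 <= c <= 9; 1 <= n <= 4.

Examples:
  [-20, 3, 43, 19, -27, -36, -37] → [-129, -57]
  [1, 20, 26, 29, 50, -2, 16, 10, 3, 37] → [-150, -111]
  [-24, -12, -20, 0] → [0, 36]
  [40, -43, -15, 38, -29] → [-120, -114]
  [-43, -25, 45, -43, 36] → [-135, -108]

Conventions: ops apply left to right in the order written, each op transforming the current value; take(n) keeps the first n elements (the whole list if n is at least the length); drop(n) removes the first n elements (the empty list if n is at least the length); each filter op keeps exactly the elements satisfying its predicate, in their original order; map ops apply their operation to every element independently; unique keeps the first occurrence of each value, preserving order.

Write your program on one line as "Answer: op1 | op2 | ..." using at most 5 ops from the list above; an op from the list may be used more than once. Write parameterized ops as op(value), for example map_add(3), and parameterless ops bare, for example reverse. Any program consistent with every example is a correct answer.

sort_asc | reverse | unique | map_mul(-3) | take(2)

Check, running the answer program on each example:
  [-20, 3, 43, 19, -27, -36, -37] -> [-37, -36, -27, -20, 3, 19, 43] -> [43, 19, 3, -20, -27, -36, -37] -> [43, 19, 3, -20, -27, -36, -37] -> [-129, -57, -9, 60, 81, 108, 111] -> [-129, -57]
  [1, 20, 26, 29, 50, -2, 16, 10, 3, 37] -> [-2, 1, 3, 10, 16, 20, 26, 29, 37, 50] -> [50, 37, 29, 26, 20, 16, 10, 3, 1, -2] -> [50, 37, 29, 26, 20, 16, 10, 3, 1, -2] -> [-150, -111, -87, -78, -60, -48, -30, -9, -3, 6] -> [-150, -111]
  [-24, -12, -20, 0] -> [-24, -20, -12, 0] -> [0, -12, -20, -24] -> [0, -12, -20, -24] -> [0, 36, 60, 72] -> [0, 36]
  [40, -43, -15, 38, -29] -> [-43, -29, -15, 38, 40] -> [40, 38, -15, -29, -43] -> [40, 38, -15, -29, -43] -> [-120, -114, 45, 87, 129] -> [-120, -114]
  [-43, -25, 45, -43, 36] -> [-43, -43, -25, 36, 45] -> [45, 36, -25, -43, -43] -> [45, 36, -25, -43] -> [-135, -108, 75, 129] -> [-135, -108]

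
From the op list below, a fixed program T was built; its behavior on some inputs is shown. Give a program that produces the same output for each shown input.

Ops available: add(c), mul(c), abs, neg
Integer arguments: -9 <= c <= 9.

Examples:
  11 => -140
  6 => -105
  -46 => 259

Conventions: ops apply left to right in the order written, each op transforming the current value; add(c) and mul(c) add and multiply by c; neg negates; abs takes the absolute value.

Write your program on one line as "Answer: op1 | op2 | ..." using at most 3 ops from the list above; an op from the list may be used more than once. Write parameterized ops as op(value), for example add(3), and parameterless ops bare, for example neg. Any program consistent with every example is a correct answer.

neg | add(-9) | mul(7)

Check, running the answer program on each example:
  11 -> -11 -> -20 -> -140
  6 -> -6 -> -15 -> -105
  -46 -> 46 -> 37 -> 259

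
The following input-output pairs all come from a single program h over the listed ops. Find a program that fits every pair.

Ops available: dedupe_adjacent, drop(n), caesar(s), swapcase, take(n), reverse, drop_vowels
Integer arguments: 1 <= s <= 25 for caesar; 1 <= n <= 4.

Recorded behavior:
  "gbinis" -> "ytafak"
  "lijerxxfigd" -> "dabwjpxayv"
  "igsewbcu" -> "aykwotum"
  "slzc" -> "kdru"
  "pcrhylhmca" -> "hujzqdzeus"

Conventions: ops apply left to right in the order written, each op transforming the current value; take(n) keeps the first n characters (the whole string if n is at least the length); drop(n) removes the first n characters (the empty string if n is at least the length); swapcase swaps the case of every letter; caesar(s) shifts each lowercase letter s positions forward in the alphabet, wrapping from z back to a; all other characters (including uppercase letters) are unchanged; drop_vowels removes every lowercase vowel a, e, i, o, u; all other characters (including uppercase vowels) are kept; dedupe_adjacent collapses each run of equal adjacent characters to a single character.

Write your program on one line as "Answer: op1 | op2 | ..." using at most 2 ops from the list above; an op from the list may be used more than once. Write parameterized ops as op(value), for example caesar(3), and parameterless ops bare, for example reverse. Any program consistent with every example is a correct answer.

caesar(18) | dedupe_adjacent

Check, running the answer program on each example:
  "gbinis" -> "ytafak" -> "ytafak"
  "lijerxxfigd" -> "dabwjppxayv" -> "dabwjpxayv"
  "igsewbcu" -> "aykwotum" -> "aykwotum"
  "slzc" -> "kdru" -> "kdru"
  "pcrhylhmca" -> "hujzqdzeus" -> "hujzqdzeus"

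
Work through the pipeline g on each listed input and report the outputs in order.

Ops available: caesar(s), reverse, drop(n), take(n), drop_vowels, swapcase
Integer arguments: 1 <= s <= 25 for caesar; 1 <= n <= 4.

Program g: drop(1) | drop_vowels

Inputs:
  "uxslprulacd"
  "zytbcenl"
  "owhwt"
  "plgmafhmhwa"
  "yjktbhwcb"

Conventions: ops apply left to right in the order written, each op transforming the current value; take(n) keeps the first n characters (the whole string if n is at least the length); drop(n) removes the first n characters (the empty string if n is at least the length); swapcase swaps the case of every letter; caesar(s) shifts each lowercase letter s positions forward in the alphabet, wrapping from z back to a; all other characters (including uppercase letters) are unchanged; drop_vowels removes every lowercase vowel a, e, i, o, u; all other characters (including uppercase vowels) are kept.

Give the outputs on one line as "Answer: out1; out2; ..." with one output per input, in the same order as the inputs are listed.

Execution, op by op:
  "uxslprulacd" -> "xslprulacd" -> "xslprlcd"
  "zytbcenl" -> "ytbcenl" -> "ytbcnl"
  "owhwt" -> "whwt" -> "whwt"
  "plgmafhmhwa" -> "lgmafhmhwa" -> "lgmfhmhw"
  "yjktbhwcb" -> "jktbhwcb" -> "jktbhwcb"

"xslprlcd"; "ytbcnl"; "whwt"; "lgmfhmhw"; "jktbhwcb"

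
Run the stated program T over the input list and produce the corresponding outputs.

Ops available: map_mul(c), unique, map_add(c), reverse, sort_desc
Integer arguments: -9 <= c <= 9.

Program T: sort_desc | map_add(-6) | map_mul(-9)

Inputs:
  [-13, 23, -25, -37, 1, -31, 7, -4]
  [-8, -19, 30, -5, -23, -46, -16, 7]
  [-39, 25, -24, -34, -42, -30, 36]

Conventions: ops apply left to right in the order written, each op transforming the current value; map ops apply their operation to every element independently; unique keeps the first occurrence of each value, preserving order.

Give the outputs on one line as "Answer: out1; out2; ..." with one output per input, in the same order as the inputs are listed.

[-153, -9, 45, 90, 171, 279, 333, 387]; [-216, -9, 99, 126, 198, 225, 261, 468]; [-270, -171, 270, 324, 360, 405, 432]

Execution, op by op:
  [-13, 23, -25, -37, 1, -31, 7, -4] -> [23, 7, 1, -4, -13, -25, -31, -37] -> [17, 1, -5, -10, -19, -31, -37, -43] -> [-153, -9, 45, 90, 171, 279, 333, 387]
  [-8, -19, 30, -5, -23, -46, -16, 7] -> [30, 7, -5, -8, -16, -19, -23, -46] -> [24, 1, -11, -14, -22, -25, -29, -52] -> [-216, -9, 99, 126, 198, 225, 261, 468]
  [-39, 25, -24, -34, -42, -30, 36] -> [36, 25, -24, -30, -34, -39, -42] -> [30, 19, -30, -36, -40, -45, -48] -> [-270, -171, 270, 324, 360, 405, 432]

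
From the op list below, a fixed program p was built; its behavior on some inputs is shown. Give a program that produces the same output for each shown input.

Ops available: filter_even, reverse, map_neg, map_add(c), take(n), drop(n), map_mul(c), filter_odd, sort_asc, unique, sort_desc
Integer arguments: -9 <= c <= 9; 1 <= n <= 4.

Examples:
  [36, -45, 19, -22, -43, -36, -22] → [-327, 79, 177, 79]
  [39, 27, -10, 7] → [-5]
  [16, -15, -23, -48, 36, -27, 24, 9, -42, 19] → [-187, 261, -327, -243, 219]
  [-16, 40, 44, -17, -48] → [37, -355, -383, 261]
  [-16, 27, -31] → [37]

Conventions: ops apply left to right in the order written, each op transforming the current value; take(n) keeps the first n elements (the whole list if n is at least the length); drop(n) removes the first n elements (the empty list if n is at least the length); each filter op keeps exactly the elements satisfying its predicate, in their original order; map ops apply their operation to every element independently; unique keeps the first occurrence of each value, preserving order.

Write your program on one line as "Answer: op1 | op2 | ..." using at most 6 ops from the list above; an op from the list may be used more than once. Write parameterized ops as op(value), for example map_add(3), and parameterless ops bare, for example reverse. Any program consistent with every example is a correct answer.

filter_even | map_add(1) | map_add(9) | map_mul(-7) | map_add(-5)

Check, running the answer program on each example:
  [36, -45, 19, -22, -43, -36, -22] -> [36, -22, -36, -22] -> [37, -21, -35, -21] -> [46, -12, -26, -12] -> [-322, 84, 182, 84] -> [-327, 79, 177, 79]
  [39, 27, -10, 7] -> [-10] -> [-9] -> [0] -> [0] -> [-5]
  [16, -15, -23, -48, 36, -27, 24, 9, -42, 19] -> [16, -48, 36, 24, -42] -> [17, -47, 37, 25, -41] -> [26, -38, 46, 34, -32] -> [-182, 266, -322, -238, 224] -> [-187, 261, -327, -243, 219]
  [-16, 40, 44, -17, -48] -> [-16, 40, 44, -48] -> [-15, 41, 45, -47] -> [-6, 50, 54, -38] -> [42, -350, -378, 266] -> [37, -355, -383, 261]
  [-16, 27, -31] -> [-16] -> [-15] -> [-6] -> [42] -> [37]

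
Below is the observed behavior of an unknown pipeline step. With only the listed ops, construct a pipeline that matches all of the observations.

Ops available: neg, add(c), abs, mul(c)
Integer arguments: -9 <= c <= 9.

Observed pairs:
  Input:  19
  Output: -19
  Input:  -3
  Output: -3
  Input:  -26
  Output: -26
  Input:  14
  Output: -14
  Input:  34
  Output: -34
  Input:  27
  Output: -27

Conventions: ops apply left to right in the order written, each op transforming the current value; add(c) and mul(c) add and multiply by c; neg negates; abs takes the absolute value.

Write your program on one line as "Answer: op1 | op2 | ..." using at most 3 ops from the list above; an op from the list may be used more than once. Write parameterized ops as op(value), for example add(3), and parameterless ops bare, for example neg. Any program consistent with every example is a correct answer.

abs | neg

Check, running the answer program on each example:
  19 -> 19 -> -19
  -3 -> 3 -> -3
  -26 -> 26 -> -26
  14 -> 14 -> -14
  34 -> 34 -> -34
  27 -> 27 -> -27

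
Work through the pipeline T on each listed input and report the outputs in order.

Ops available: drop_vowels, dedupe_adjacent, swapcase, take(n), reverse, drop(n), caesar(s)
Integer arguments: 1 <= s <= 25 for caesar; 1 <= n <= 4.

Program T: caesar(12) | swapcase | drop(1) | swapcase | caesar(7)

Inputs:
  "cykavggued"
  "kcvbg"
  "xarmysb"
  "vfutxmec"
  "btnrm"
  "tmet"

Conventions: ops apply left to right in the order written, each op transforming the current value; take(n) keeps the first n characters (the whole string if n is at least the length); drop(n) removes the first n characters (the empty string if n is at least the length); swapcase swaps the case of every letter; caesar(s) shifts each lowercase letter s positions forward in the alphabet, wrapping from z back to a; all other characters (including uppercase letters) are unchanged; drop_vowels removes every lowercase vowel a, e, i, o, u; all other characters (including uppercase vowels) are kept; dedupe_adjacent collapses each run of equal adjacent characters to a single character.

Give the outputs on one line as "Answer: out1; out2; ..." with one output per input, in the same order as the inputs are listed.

Execution, op by op:
  "cykavggued" -> "okwmhssgqp" -> "OKWMHSSGQP" -> "KWMHSSGQP" -> "kwmhssgqp" -> "rdtozznxw"
  "kcvbg" -> "wohns" -> "WOHNS" -> "OHNS" -> "ohns" -> "vouz"
  "xarmysb" -> "jmdyken" -> "JMDYKEN" -> "MDYKEN" -> "mdyken" -> "tkfrlu"
  "vfutxmec" -> "hrgfjyqo" -> "HRGFJYQO" -> "RGFJYQO" -> "rgfjyqo" -> "ynmqfxv"
  "btnrm" -> "nfzdy" -> "NFZDY" -> "FZDY" -> "fzdy" -> "mgkf"
  "tmet" -> "fyqf" -> "FYQF" -> "YQF" -> "yqf" -> "fxm"

"rdtozznxw"; "vouz"; "tkfrlu"; "ynmqfxv"; "mgkf"; "fxm"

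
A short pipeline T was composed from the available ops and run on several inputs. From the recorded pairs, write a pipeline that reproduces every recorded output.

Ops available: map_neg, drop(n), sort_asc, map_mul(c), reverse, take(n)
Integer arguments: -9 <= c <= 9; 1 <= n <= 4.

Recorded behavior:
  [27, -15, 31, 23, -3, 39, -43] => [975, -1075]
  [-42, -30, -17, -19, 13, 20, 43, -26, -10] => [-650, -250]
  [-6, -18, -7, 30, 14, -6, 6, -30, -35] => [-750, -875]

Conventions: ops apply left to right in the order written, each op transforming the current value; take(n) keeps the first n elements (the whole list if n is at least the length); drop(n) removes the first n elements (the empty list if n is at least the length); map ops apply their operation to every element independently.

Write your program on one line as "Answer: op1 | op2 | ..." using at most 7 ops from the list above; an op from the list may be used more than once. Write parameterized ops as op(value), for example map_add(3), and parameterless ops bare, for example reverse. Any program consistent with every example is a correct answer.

map_neg | map_mul(-5) | reverse | take(2) | reverse | map_mul(5)

Check, running the answer program on each example:
  [27, -15, 31, 23, -3, 39, -43] -> [-27, 15, -31, -23, 3, -39, 43] -> [135, -75, 155, 115, -15, 195, -215] -> [-215, 195, -15, 115, 155, -75, 135] -> [-215, 195] -> [195, -215] -> [975, -1075]
  [-42, -30, -17, -19, 13, 20, 43, -26, -10] -> [42, 30, 17, 19, -13, -20, -43, 26, 10] -> [-210, -150, -85, -95, 65, 100, 215, -130, -50] -> [-50, -130, 215, 100, 65, -95, -85, -150, -210] -> [-50, -130] -> [-130, -50] -> [-650, -250]
  [-6, -18, -7, 30, 14, -6, 6, -30, -35] -> [6, 18, 7, -30, -14, 6, -6, 30, 35] -> [-30, -90, -35, 150, 70, -30, 30, -150, -175] -> [-175, -150, 30, -30, 70, 150, -35, -90, -30] -> [-175, -150] -> [-150, -175] -> [-750, -875]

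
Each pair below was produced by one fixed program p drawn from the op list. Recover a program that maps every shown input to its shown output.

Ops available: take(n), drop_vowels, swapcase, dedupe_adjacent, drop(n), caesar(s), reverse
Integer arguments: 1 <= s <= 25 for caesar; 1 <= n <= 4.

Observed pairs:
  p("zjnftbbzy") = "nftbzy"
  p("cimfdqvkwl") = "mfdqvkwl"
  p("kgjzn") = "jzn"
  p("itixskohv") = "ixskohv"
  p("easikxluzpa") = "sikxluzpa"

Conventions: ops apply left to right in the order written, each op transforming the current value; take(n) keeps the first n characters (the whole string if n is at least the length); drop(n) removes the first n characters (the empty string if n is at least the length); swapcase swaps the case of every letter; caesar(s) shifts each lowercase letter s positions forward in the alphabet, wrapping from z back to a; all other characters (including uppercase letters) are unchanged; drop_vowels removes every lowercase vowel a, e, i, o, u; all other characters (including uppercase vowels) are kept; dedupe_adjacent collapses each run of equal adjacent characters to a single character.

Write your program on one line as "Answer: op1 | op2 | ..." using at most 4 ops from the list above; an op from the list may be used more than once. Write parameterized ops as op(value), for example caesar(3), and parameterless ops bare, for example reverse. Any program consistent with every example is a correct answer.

reverse | dedupe_adjacent | reverse | drop(2)

Check, running the answer program on each example:
  "zjnftbbzy" -> "yzbbtfnjz" -> "yzbtfnjz" -> "zjnftbzy" -> "nftbzy"
  "cimfdqvkwl" -> "lwkvqdfmic" -> "lwkvqdfmic" -> "cimfdqvkwl" -> "mfdqvkwl"
  "kgjzn" -> "nzjgk" -> "nzjgk" -> "kgjzn" -> "jzn"
  "itixskohv" -> "vhoksxiti" -> "vhoksxiti" -> "itixskohv" -> "ixskohv"
  "easikxluzpa" -> "apzulxkisae" -> "apzulxkisae" -> "easikxluzpa" -> "sikxluzpa"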